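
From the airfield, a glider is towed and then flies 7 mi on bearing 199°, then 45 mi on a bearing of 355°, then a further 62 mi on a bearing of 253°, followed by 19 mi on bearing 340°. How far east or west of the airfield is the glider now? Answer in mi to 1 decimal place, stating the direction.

Leg 1 (199°, 7 mi): east 7 sin 199° = -2.28, north 7 cos 199° = -6.62
Leg 2 (355°, 45 mi): east 45 sin 355° = -3.92, north 45 cos 355° = 44.83
Leg 3 (253°, 62 mi): east 62 sin 253° = -59.29, north 62 cos 253° = -18.13
Leg 4 (340°, 19 mi): east 19 sin 340° = -6.50, north 19 cos 340° = 17.85
Net east component: -71.99 mi.

72.0 mi west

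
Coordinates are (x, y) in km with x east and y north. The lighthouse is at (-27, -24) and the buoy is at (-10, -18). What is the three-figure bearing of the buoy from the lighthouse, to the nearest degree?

071°

Δeast = -10 − -27 = 17.00; Δnorth = -18 − -24 = 6.00.
Bearing = atan2(Δeast, Δnorth) mod 360° = 70.56° ≈ 071°.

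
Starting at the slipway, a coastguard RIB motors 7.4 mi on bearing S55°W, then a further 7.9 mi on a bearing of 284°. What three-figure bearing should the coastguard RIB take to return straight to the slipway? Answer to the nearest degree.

Leg 1 (S55°W, 7.4 mi): east 7.4 sin 235° = -6.06, north 7.4 cos 235° = -4.24
Leg 2 (284°, 7.9 mi): east 7.9 sin 284° = -7.67, north 7.9 cos 284° = 1.91
Net displacement: -13.73 east, -2.33 north. Direction back to start is (13.73, 2.33): bearing = atan2(13.73, 2.33) mod 360° = 80.35° ≈ 080°.

080°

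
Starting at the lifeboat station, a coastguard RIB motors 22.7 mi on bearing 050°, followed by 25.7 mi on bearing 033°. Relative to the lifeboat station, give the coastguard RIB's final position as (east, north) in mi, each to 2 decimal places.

(31.39, 36.15)

Leg 1 (050°, 22.7 mi): east 22.7 sin 50° = 17.39, north 22.7 cos 50° = 14.59
Leg 2 (033°, 25.7 mi): east 25.7 sin 33° = 14.00, north 25.7 cos 33° = 21.55
Summing: 31.39 mi east, 36.15 mi north → (31.39, 36.15).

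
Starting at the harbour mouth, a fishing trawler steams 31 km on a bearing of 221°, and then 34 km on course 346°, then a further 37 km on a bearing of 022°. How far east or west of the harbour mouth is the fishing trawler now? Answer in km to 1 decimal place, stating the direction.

Leg 1 (221°, 31 km): east 31 sin 221° = -20.34, north 31 cos 221° = -23.40
Leg 2 (346°, 34 km): east 34 sin 346° = -8.23, north 34 cos 346° = 32.99
Leg 3 (022°, 37 km): east 37 sin 22° = 13.86, north 37 cos 22° = 34.31
Net east component: -14.70 km.

14.7 km west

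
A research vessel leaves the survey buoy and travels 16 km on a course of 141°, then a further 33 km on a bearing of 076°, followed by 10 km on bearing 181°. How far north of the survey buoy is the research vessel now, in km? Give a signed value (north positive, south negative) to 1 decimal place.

-14.4 km

Leg 1 (141°, 16 km): east 16 sin 141° = 10.07, north 16 cos 141° = -12.43
Leg 2 (076°, 33 km): east 33 sin 76° = 32.02, north 33 cos 76° = 7.98
Leg 3 (181°, 10 km): east 10 sin 181° = -0.17, north 10 cos 181° = -10.00
Net north component: -14.45 km.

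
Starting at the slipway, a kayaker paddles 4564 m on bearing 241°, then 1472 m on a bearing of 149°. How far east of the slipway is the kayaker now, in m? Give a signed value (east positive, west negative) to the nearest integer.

-3234 m

Leg 1 (241°, 4564 m): east 4564 sin 241° = -3991.76, north 4564 cos 241° = -2212.67
Leg 2 (149°, 1472 m): east 1472 sin 149° = 758.14, north 1472 cos 149° = -1261.75
Net east component: -3233.63 m.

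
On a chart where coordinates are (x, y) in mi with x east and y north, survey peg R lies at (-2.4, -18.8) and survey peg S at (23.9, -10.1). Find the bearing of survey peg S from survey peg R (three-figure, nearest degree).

Δeast = 23.9 − -2.4 = 26.30; Δnorth = -10.1 − -18.8 = 8.70.
Bearing = atan2(Δeast, Δnorth) mod 360° = 71.70° ≈ 072°.

072°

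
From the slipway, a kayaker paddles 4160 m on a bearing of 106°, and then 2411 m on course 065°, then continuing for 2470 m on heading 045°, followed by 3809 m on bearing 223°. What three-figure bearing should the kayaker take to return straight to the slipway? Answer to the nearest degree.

282°

Leg 1 (106°, 4160 m): east 4160 sin 106° = 3998.85, north 4160 cos 106° = -1146.65
Leg 2 (065°, 2411 m): east 2411 sin 65° = 2185.11, north 2411 cos 65° = 1018.93
Leg 3 (045°, 2470 m): east 2470 sin 45° = 1746.55, north 2470 cos 45° = 1746.55
Leg 4 (223°, 3809 m): east 3809 sin 223° = -2597.73, north 3809 cos 223° = -2785.73
Net displacement: 5332.78 east, -1166.89 north. Direction back to start is (-5332.78, 1166.89): bearing = atan2(-5332.78, 1166.89) mod 360° = 282.34° ≈ 282°.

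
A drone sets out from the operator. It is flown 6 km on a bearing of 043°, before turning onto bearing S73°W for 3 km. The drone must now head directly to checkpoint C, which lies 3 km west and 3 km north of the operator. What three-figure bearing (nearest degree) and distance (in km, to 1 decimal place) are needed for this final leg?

263°, 4.3 km

Leg 1 (043°, 6 km): east 6 sin 43° = 4.09, north 6 cos 43° = 4.39
Leg 2 (S73°W, 3 km): east 3 sin 253° = -2.87, north 3 cos 253° = -0.88
Current position: (1.22, 3.51). Target: (-3, 3). Remaining: Δeast = -4.22, Δnorth = -0.51.
Bearing = atan2(-4.22, -0.51) mod 360° = 263.10°; distance = √((-4.22)² + (-0.51)²) = 4.254 km.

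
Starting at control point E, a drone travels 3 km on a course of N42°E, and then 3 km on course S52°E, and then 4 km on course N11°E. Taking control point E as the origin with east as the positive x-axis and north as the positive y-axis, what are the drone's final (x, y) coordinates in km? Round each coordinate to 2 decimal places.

Leg 1 (N42°E, 3 km): east 3 sin 42° = 2.01, north 3 cos 42° = 2.23
Leg 2 (S52°E, 3 km): east 3 sin 128° = 2.36, north 3 cos 128° = -1.85
Leg 3 (N11°E, 4 km): east 4 sin 11° = 0.76, north 4 cos 11° = 3.93
Summing: 5.13 km east, 4.31 km north → (5.13, 4.31).

(5.13, 4.31)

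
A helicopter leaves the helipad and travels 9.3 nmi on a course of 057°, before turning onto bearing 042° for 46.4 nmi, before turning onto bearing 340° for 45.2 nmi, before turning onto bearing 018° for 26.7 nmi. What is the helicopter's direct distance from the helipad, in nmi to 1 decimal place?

112.0 nmi

Leg 1 (057°, 9.3 nmi): east 9.3 sin 57° = 7.80, north 9.3 cos 57° = 5.07
Leg 2 (042°, 46.4 nmi): east 46.4 sin 42° = 31.05, north 46.4 cos 42° = 34.48
Leg 3 (340°, 45.2 nmi): east 45.2 sin 340° = -15.46, north 45.2 cos 340° = 42.47
Leg 4 (018°, 26.7 nmi): east 26.7 sin 18° = 8.25, north 26.7 cos 18° = 25.39
Net: 31.64 east, 107.41 north. Distance = √((31.64)² + (107.41)²) = 111.977 nmi.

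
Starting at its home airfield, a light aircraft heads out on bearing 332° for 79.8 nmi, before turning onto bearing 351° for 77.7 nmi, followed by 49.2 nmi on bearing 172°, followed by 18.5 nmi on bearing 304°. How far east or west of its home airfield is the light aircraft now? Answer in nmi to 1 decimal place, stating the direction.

58.1 nmi west

Leg 1 (332°, 79.8 nmi): east 79.8 sin 332° = -37.46, north 79.8 cos 332° = 70.46
Leg 2 (351°, 77.7 nmi): east 77.7 sin 351° = -12.15, north 77.7 cos 351° = 76.74
Leg 3 (172°, 49.2 nmi): east 49.2 sin 172° = 6.85, north 49.2 cos 172° = -48.72
Leg 4 (304°, 18.5 nmi): east 18.5 sin 304° = -15.34, north 18.5 cos 304° = 10.35
Net east component: -58.11 nmi.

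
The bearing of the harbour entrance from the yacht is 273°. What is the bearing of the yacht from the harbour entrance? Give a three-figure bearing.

Back-bearing = 273° − 180° = 093°.

093°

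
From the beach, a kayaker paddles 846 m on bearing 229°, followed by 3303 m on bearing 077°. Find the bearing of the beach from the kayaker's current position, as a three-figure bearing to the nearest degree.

Leg 1 (229°, 846 m): east 846 sin 229° = -638.48, north 846 cos 229° = -555.03
Leg 2 (077°, 3303 m): east 3303 sin 77° = 3218.34, north 3303 cos 77° = 743.01
Net displacement: 2579.86 east, 187.99 north. Direction back to start is (-2579.86, -187.99): bearing = atan2(-2579.86, -187.99) mod 360° = 265.83° ≈ 266°.

266°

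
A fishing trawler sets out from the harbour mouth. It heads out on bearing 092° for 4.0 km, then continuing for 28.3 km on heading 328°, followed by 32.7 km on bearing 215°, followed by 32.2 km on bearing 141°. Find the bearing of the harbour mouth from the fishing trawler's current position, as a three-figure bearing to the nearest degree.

Leg 1 (092°, 4.0 km): east 4.0 sin 92° = 4.00, north 4.0 cos 92° = -0.14
Leg 2 (328°, 28.3 km): east 28.3 sin 328° = -15.00, north 28.3 cos 328° = 24.00
Leg 3 (215°, 32.7 km): east 32.7 sin 215° = -18.76, north 32.7 cos 215° = -26.79
Leg 4 (141°, 32.2 km): east 32.2 sin 141° = 20.26, north 32.2 cos 141° = -25.02
Net displacement: -9.49 east, -27.95 north. Direction back to start is (9.49, 27.95): bearing = atan2(9.49, 27.95) mod 360° = 18.76° ≈ 019°.

019°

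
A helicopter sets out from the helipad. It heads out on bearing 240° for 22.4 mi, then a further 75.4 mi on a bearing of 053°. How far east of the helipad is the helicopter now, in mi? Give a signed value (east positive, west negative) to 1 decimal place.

Leg 1 (240°, 22.4 mi): east 22.4 sin 240° = -19.40, north 22.4 cos 240° = -11.20
Leg 2 (053°, 75.4 mi): east 75.4 sin 53° = 60.22, north 75.4 cos 53° = 45.38
Net east component: 40.82 mi.

40.8 mi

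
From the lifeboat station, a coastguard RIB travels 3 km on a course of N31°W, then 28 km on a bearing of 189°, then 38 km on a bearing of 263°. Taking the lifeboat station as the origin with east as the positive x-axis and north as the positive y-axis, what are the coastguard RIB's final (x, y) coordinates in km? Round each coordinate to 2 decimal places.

(-43.64, -29.71)

Leg 1 (N31°W, 3 km): east 3 sin 329° = -1.55, north 3 cos 329° = 2.57
Leg 2 (189°, 28 km): east 28 sin 189° = -4.38, north 28 cos 189° = -27.66
Leg 3 (263°, 38 km): east 38 sin 263° = -37.72, north 38 cos 263° = -4.63
Summing: -43.64 km east, -29.71 km north → (-43.64, -29.71).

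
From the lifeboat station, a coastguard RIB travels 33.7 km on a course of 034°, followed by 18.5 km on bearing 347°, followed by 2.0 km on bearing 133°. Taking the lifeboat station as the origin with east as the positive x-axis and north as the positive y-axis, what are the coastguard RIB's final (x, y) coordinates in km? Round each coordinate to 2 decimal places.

(16.15, 44.60)

Leg 1 (034°, 33.7 km): east 33.7 sin 34° = 18.84, north 33.7 cos 34° = 27.94
Leg 2 (347°, 18.5 km): east 18.5 sin 347° = -4.16, north 18.5 cos 347° = 18.03
Leg 3 (133°, 2.0 km): east 2.0 sin 133° = 1.46, north 2.0 cos 133° = -1.36
Summing: 16.15 km east, 44.60 km north → (16.15, 44.60).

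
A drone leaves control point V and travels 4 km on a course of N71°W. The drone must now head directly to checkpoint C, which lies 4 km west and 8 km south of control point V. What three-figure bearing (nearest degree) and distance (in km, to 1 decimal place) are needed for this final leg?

Leg 1 (N71°W, 4 km): east 4 sin 289° = -3.78, north 4 cos 289° = 1.30
Current position: (-3.78, 1.30). Target: (-4, -8). Remaining: Δeast = -0.22, Δnorth = -9.30.
Bearing = atan2(-0.22, -9.30) mod 360° = 181.34°; distance = √((-0.22)² + (-9.30)²) = 9.305 km.

181°, 9.3 km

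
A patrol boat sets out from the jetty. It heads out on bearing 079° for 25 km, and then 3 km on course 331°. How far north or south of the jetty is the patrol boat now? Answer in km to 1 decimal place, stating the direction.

7.4 km north

Leg 1 (079°, 25 km): east 25 sin 79° = 24.54, north 25 cos 79° = 4.77
Leg 2 (331°, 3 km): east 3 sin 331° = -1.45, north 3 cos 331° = 2.62
Net north component: 7.39 km.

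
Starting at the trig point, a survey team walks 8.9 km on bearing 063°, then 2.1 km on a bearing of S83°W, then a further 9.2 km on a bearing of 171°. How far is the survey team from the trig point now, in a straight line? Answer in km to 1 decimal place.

Leg 1 (063°, 8.9 km): east 8.9 sin 63° = 7.93, north 8.9 cos 63° = 4.04
Leg 2 (S83°W, 2.1 km): east 2.1 sin 263° = -2.08, north 2.1 cos 263° = -0.26
Leg 3 (171°, 9.2 km): east 9.2 sin 171° = 1.44, north 9.2 cos 171° = -9.09
Net: 7.28 east, -5.30 north. Distance = √((7.28)² + (-5.30)²) = 9.010 km.

9.0 km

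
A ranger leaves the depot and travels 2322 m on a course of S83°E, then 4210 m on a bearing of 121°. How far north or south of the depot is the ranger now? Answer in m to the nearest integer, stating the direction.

Leg 1 (S83°E, 2322 m): east 2322 sin 97° = 2304.69, north 2322 cos 97° = -282.98
Leg 2 (121°, 4210 m): east 4210 sin 121° = 3608.67, north 4210 cos 121° = -2168.31
Net north component: -2451.29 m.

2451 m south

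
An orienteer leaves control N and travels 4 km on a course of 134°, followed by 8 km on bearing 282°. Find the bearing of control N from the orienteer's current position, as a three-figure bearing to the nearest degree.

Leg 1 (134°, 4 km): east 4 sin 134° = 2.88, north 4 cos 134° = -2.78
Leg 2 (282°, 8 km): east 8 sin 282° = -7.83, north 8 cos 282° = 1.66
Net displacement: -4.95 east, -1.12 north. Direction back to start is (4.95, 1.12): bearing = atan2(4.95, 1.12) mod 360° = 77.30° ≈ 077°.

077°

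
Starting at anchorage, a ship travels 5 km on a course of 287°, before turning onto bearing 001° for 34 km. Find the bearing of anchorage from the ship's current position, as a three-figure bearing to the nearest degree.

Leg 1 (287°, 5 km): east 5 sin 287° = -4.78, north 5 cos 287° = 1.46
Leg 2 (001°, 34 km): east 34 sin 1° = 0.59, north 34 cos 1° = 33.99
Net displacement: -4.19 east, 35.46 north. Direction back to start is (4.19, -35.46): bearing = atan2(4.19, -35.46) mod 360° = 173.26° ≈ 173°.

173°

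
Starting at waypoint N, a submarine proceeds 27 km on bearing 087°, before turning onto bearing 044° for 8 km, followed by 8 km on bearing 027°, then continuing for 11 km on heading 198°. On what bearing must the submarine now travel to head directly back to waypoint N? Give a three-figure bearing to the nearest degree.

Leg 1 (087°, 27 km): east 27 sin 87° = 26.96, north 27 cos 87° = 1.41
Leg 2 (044°, 8 km): east 8 sin 44° = 5.56, north 8 cos 44° = 5.75
Leg 3 (027°, 8 km): east 8 sin 27° = 3.63, north 8 cos 27° = 7.13
Leg 4 (198°, 11 km): east 11 sin 198° = -3.40, north 11 cos 198° = -10.46
Net displacement: 32.75 east, 3.83 north. Direction back to start is (-32.75, -3.83): bearing = atan2(-32.75, -3.83) mod 360° = 263.32° ≈ 263°.

263°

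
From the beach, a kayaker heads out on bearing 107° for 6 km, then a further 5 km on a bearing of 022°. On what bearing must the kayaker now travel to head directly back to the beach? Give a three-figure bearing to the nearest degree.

Leg 1 (107°, 6 km): east 6 sin 107° = 5.74, north 6 cos 107° = -1.75
Leg 2 (022°, 5 km): east 5 sin 22° = 1.87, north 5 cos 22° = 4.64
Net displacement: 7.61 east, 2.88 north. Direction back to start is (-7.61, -2.88): bearing = atan2(-7.61, -2.88) mod 360° = 249.26° ≈ 249°.

249°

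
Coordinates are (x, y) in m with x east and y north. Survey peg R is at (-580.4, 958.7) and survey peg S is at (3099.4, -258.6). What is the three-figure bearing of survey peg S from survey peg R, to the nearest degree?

Δeast = 3099.4 − -580.4 = 3679.80; Δnorth = -258.6 − 958.7 = -1217.30.
Bearing = atan2(Δeast, Δnorth) mod 360° = 108.30° ≈ 108°.

108°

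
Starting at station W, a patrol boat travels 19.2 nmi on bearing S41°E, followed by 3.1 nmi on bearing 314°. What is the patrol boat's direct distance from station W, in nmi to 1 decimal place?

Leg 1 (S41°E, 19.2 nmi): east 19.2 sin 139° = 12.60, north 19.2 cos 139° = -14.49
Leg 2 (314°, 3.1 nmi): east 3.1 sin 314° = -2.23, north 3.1 cos 314° = 2.15
Net: 10.37 east, -12.34 north. Distance = √((10.37)² + (-12.34)²) = 16.114 nmi.

16.1 nmi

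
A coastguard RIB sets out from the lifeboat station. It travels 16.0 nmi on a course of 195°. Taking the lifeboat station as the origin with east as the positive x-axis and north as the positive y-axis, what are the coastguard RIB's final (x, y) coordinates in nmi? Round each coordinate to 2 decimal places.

(-4.14, -15.45)

Leg 1 (195°, 16.0 nmi): east 16.0 sin 195° = -4.14, north 16.0 cos 195° = -15.45
Summing: -4.14 nmi east, -15.45 nmi north → (-4.14, -15.45).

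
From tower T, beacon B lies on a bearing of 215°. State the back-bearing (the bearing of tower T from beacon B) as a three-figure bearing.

035°

Back-bearing = 215° − 180° = 035°.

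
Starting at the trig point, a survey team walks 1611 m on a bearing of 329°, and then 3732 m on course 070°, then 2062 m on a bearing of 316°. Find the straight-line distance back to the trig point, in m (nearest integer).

Leg 1 (329°, 1611 m): east 1611 sin 329° = -829.73, north 1611 cos 329° = 1380.90
Leg 2 (070°, 3732 m): east 3732 sin 70° = 3506.93, north 3732 cos 70° = 1276.42
Leg 3 (316°, 2062 m): east 2062 sin 316° = -1432.39, north 2062 cos 316° = 1483.28
Net: 1244.82 east, 4140.59 north. Distance = √((1244.82)² + (4140.59)²) = 4323.668 m.

4324 m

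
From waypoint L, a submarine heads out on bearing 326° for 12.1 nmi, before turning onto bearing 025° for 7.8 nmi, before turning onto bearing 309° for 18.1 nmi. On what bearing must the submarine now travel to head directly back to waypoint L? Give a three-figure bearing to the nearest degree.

148°

Leg 1 (326°, 12.1 nmi): east 12.1 sin 326° = -6.77, north 12.1 cos 326° = 10.03
Leg 2 (025°, 7.8 nmi): east 7.8 sin 25° = 3.30, north 7.8 cos 25° = 7.07
Leg 3 (309°, 18.1 nmi): east 18.1 sin 309° = -14.07, north 18.1 cos 309° = 11.39
Net displacement: -17.54 east, 28.49 north. Direction back to start is (17.54, -28.49): bearing = atan2(17.54, -28.49) mod 360° = 148.39° ≈ 148°.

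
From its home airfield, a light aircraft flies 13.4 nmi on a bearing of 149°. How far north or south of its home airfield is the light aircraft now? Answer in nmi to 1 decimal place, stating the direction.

Leg 1 (149°, 13.4 nmi): east 13.4 sin 149° = 6.90, north 13.4 cos 149° = -11.49
Net north component: -11.49 nmi.

11.5 nmi south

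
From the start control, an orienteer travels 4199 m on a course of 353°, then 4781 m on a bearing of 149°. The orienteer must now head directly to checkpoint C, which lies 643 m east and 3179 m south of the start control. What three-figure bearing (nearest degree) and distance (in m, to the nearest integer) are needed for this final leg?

Leg 1 (353°, 4199 m): east 4199 sin 353° = -511.73, north 4199 cos 353° = 4167.70
Leg 2 (149°, 4781 m): east 4781 sin 149° = 2462.40, north 4781 cos 149° = -4098.12
Current position: (1950.67, 69.58). Target: (643, -3179). Remaining: Δeast = -1307.67, Δnorth = -3248.58.
Bearing = atan2(-1307.67, -3248.58) mod 360° = 201.93°; distance = √((-1307.67)² + (-3248.58)²) = 3501.899 m.

202°, 3502 m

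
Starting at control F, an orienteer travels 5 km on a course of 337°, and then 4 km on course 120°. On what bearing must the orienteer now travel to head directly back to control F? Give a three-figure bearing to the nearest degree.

Leg 1 (337°, 5 km): east 5 sin 337° = -1.95, north 5 cos 337° = 4.60
Leg 2 (120°, 4 km): east 4 sin 120° = 3.46, north 4 cos 120° = -2.00
Net displacement: 1.51 east, 2.60 north. Direction back to start is (-1.51, -2.60): bearing = atan2(-1.51, -2.60) mod 360° = 210.13° ≈ 210°.

210°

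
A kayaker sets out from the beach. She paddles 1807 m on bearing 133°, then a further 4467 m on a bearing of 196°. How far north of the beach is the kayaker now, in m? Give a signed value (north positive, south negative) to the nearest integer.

Leg 1 (133°, 1807 m): east 1807 sin 133° = 1321.56, north 1807 cos 133° = -1232.37
Leg 2 (196°, 4467 m): east 4467 sin 196° = -1231.27, north 4467 cos 196° = -4293.96
Net north component: -5526.33 m.

-5526 m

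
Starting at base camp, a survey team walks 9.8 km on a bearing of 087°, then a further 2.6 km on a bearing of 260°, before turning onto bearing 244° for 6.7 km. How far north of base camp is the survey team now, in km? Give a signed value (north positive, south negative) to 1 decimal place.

-2.9 km

Leg 1 (087°, 9.8 km): east 9.8 sin 87° = 9.79, north 9.8 cos 87° = 0.51
Leg 2 (260°, 2.6 km): east 2.6 sin 260° = -2.56, north 2.6 cos 260° = -0.45
Leg 3 (244°, 6.7 km): east 6.7 sin 244° = -6.02, north 6.7 cos 244° = -2.94
Net north component: -2.88 km.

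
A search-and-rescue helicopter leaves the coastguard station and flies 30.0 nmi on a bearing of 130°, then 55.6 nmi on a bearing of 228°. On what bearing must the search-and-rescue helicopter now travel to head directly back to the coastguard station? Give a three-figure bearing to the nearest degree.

018°

Leg 1 (130°, 30.0 nmi): east 30.0 sin 130° = 22.98, north 30.0 cos 130° = -19.28
Leg 2 (228°, 55.6 nmi): east 55.6 sin 228° = -41.32, north 55.6 cos 228° = -37.20
Net displacement: -18.34 east, -56.49 north. Direction back to start is (18.34, 56.49): bearing = atan2(18.34, 56.49) mod 360° = 17.99° ≈ 018°.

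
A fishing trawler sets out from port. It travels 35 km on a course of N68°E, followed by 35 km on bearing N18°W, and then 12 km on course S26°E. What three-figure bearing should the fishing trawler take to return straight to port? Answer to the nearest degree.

217°

Leg 1 (N68°E, 35 km): east 35 sin 68° = 32.45, north 35 cos 68° = 13.11
Leg 2 (N18°W, 35 km): east 35 sin 342° = -10.82, north 35 cos 342° = 33.29
Leg 3 (S26°E, 12 km): east 12 sin 154° = 5.26, north 12 cos 154° = -10.79
Net displacement: 26.90 east, 35.61 north. Direction back to start is (-26.90, -35.61): bearing = atan2(-26.90, -35.61) mod 360° = 217.06° ≈ 217°.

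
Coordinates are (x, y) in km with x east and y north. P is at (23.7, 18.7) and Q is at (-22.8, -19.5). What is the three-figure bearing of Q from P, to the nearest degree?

231°

Δeast = -22.8 − 23.7 = -46.50; Δnorth = -19.5 − 18.7 = -38.20.
Bearing = atan2(Δeast, Δnorth) mod 360° = 230.60° ≈ 231°.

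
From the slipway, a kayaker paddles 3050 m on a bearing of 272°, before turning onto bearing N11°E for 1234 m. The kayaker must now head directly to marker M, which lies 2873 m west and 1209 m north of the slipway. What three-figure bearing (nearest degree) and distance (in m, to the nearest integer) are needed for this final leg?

Leg 1 (272°, 3050 m): east 3050 sin 272° = -3048.14, north 3050 cos 272° = 106.44
Leg 2 (N11°E, 1234 m): east 1234 sin 11° = 235.46, north 1234 cos 11° = 1211.33
Current position: (-2812.68, 1317.77). Target: (-2873, 1209). Remaining: Δeast = -60.32, Δnorth = -108.77.
Bearing = atan2(-60.32, -108.77) mod 360° = 209.01°; distance = √((-60.32)² + (-108.77)²) = 124.376 m.

209°, 124 m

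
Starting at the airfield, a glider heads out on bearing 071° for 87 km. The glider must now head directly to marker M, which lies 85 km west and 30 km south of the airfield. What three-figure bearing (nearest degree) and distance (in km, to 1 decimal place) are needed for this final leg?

Leg 1 (071°, 87 km): east 87 sin 71° = 82.26, north 87 cos 71° = 28.32
Current position: (82.26, 28.32). Target: (-85, -30). Remaining: Δeast = -167.26, Δnorth = -58.32.
Bearing = atan2(-167.26, -58.32) mod 360° = 250.78°; distance = √((-167.26)² + (-58.32)²) = 177.137 km.

251°, 177.1 km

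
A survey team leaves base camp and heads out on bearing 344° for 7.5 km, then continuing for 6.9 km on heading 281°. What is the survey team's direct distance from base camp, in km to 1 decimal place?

Leg 1 (344°, 7.5 km): east 7.5 sin 344° = -2.07, north 7.5 cos 344° = 7.21
Leg 2 (281°, 6.9 km): east 6.9 sin 281° = -6.77, north 6.9 cos 281° = 1.32
Net: -8.84 east, 8.53 north. Distance = √((-8.84)² + (8.53)²) = 12.282 km.

12.3 km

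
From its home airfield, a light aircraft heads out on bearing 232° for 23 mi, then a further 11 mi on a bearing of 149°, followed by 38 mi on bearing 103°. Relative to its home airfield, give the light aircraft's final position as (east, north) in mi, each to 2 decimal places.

Leg 1 (232°, 23 mi): east 23 sin 232° = -18.12, north 23 cos 232° = -14.16
Leg 2 (149°, 11 mi): east 11 sin 149° = 5.67, north 11 cos 149° = -9.43
Leg 3 (103°, 38 mi): east 38 sin 103° = 37.03, north 38 cos 103° = -8.55
Summing: 24.57 mi east, -32.14 mi north → (24.57, -32.14).

(24.57, -32.14)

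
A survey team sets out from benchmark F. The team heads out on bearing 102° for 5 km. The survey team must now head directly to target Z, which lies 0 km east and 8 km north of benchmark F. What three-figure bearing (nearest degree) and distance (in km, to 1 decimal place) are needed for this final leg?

332°, 10.3 km

Leg 1 (102°, 5 km): east 5 sin 102° = 4.89, north 5 cos 102° = -1.04
Current position: (4.89, -1.04). Target: (0, 8). Remaining: Δeast = -4.89, Δnorth = 9.04.
Bearing = atan2(-4.89, 9.04) mod 360° = 331.58°; distance = √((-4.89)² + (9.04)²) = 10.278 km.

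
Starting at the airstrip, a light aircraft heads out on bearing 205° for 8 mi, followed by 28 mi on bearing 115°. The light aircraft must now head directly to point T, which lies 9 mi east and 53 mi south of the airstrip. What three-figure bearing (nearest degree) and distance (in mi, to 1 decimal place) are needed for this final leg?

201°, 36.3 mi

Leg 1 (205°, 8 mi): east 8 sin 205° = -3.38, north 8 cos 205° = -7.25
Leg 2 (115°, 28 mi): east 28 sin 115° = 25.38, north 28 cos 115° = -11.83
Current position: (22.00, -19.08). Target: (9, -53). Remaining: Δeast = -13.00, Δnorth = -33.92.
Bearing = atan2(-13.00, -33.92) mod 360° = 200.97°; distance = √((-13.00)² + (-33.92)²) = 36.321 mi.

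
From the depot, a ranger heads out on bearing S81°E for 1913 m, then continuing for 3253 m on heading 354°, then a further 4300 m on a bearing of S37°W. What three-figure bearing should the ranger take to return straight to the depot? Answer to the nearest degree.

Leg 1 (S81°E, 1913 m): east 1913 sin 99° = 1889.45, north 1913 cos 99° = -299.26
Leg 2 (354°, 3253 m): east 3253 sin 354° = -340.03, north 3253 cos 354° = 3235.18
Leg 3 (S37°W, 4300 m): east 4300 sin 217° = -2587.80, north 4300 cos 217° = -3434.13
Net displacement: -1038.39 east, -498.21 north. Direction back to start is (1038.39, 498.21): bearing = atan2(1038.39, 498.21) mod 360° = 64.37° ≈ 064°.

064°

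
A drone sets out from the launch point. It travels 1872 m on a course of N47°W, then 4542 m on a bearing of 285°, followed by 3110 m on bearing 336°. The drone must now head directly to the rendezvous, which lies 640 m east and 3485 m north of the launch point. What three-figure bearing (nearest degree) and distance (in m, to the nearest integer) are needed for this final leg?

103°, 7872 m

Leg 1 (N47°W, 1872 m): east 1872 sin 313° = -1369.09, north 1872 cos 313° = 1276.70
Leg 2 (285°, 4542 m): east 4542 sin 285° = -4387.24, north 4542 cos 285° = 1175.56
Leg 3 (336°, 3110 m): east 3110 sin 336° = -1264.95, north 3110 cos 336° = 2841.13
Current position: (-7021.28, 5293.38). Target: (640, 3485). Remaining: Δeast = 7661.28, Δnorth = -1808.38.
Bearing = atan2(7661.28, -1808.38) mod 360° = 103.28°; distance = √((7661.28)² + (-1808.38)²) = 7871.815 m.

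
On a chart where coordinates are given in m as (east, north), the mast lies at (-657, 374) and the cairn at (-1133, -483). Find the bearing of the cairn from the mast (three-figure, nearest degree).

Δeast = -1133 − -657 = -476.00; Δnorth = -483 − 374 = -857.00.
Bearing = atan2(Δeast, Δnorth) mod 360° = 209.05° ≈ 209°.

209°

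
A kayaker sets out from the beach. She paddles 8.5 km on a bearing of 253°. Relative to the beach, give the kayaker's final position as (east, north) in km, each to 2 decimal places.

(-8.13, -2.49)

Leg 1 (253°, 8.5 km): east 8.5 sin 253° = -8.13, north 8.5 cos 253° = -2.49
Summing: -8.13 km east, -2.49 km north → (-8.13, -2.49).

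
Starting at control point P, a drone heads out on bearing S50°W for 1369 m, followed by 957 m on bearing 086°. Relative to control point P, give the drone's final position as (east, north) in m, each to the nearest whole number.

Leg 1 (S50°W, 1369 m): east 1369 sin 230° = -1048.71, north 1369 cos 230° = -879.98
Leg 2 (086°, 957 m): east 957 sin 86° = 954.67, north 957 cos 86° = 66.76
Summing: -94.05 m east, -813.22 m north → (-94, -813).

(-94, -813)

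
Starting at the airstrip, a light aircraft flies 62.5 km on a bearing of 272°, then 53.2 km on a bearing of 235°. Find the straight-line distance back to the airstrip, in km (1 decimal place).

109.8 km

Leg 1 (272°, 62.5 km): east 62.5 sin 272° = -62.46, north 62.5 cos 272° = 2.18
Leg 2 (235°, 53.2 km): east 53.2 sin 235° = -43.58, north 53.2 cos 235° = -30.51
Net: -106.04 east, -28.33 north. Distance = √((-106.04)² + (-28.33)²) = 109.761 km.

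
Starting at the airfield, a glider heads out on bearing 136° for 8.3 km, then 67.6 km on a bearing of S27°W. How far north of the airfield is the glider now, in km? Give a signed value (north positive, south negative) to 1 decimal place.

-66.2 km

Leg 1 (136°, 8.3 km): east 8.3 sin 136° = 5.77, north 8.3 cos 136° = -5.97
Leg 2 (S27°W, 67.6 km): east 67.6 sin 207° = -30.69, north 67.6 cos 207° = -60.23
Net north component: -66.20 km.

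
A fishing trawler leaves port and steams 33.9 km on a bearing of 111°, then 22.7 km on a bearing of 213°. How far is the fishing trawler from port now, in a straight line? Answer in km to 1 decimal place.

36.7 km

Leg 1 (111°, 33.9 km): east 33.9 sin 111° = 31.65, north 33.9 cos 111° = -12.15
Leg 2 (213°, 22.7 km): east 22.7 sin 213° = -12.36, north 22.7 cos 213° = -19.04
Net: 19.29 east, -31.19 north. Distance = √((19.29)² + (-31.19)²) = 36.668 km.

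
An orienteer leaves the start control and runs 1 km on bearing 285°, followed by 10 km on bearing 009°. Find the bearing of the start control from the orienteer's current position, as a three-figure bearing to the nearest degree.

Leg 1 (285°, 1 km): east 1 sin 285° = -0.97, north 1 cos 285° = 0.26
Leg 2 (009°, 10 km): east 10 sin 9° = 1.56, north 10 cos 9° = 9.88
Net displacement: 0.60 east, 10.14 north. Direction back to start is (-0.60, -10.14): bearing = atan2(-0.60, -10.14) mod 360° = 183.38° ≈ 183°.

183°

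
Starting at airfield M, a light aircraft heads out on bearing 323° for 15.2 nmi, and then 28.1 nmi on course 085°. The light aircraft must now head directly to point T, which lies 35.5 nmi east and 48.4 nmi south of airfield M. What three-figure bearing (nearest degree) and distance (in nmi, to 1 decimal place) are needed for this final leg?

Leg 1 (323°, 15.2 nmi): east 15.2 sin 323° = -9.15, north 15.2 cos 323° = 12.14
Leg 2 (085°, 28.1 nmi): east 28.1 sin 85° = 27.99, north 28.1 cos 85° = 2.45
Current position: (18.85, 14.59). Target: (35.5, -48.4). Remaining: Δeast = 16.65, Δnorth = -62.99.
Bearing = atan2(16.65, -62.99) mod 360° = 165.19°; distance = √((16.65)² + (-62.99)²) = 65.153 nmi.

165°, 65.2 nmi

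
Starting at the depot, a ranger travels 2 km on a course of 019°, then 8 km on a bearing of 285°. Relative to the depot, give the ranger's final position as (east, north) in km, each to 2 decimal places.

Leg 1 (019°, 2 km): east 2 sin 19° = 0.65, north 2 cos 19° = 1.89
Leg 2 (285°, 8 km): east 8 sin 285° = -7.73, north 8 cos 285° = 2.07
Summing: -7.08 km east, 3.96 km north → (-7.08, 3.96).

(-7.08, 3.96)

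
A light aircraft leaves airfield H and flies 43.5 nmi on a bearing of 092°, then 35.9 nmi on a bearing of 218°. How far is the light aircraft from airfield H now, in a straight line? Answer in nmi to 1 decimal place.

Leg 1 (092°, 43.5 nmi): east 43.5 sin 92° = 43.47, north 43.5 cos 92° = -1.52
Leg 2 (218°, 35.9 nmi): east 35.9 sin 218° = -22.10, north 35.9 cos 218° = -28.29
Net: 21.37 east, -29.81 north. Distance = √((21.37)² + (-29.81)²) = 36.677 nmi.

36.7 nmi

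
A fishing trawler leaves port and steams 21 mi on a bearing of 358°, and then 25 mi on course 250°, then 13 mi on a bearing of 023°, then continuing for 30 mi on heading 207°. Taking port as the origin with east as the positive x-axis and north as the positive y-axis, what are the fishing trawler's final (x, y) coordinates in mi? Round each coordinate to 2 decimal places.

Leg 1 (358°, 21 mi): east 21 sin 358° = -0.73, north 21 cos 358° = 20.99
Leg 2 (250°, 25 mi): east 25 sin 250° = -23.49, north 25 cos 250° = -8.55
Leg 3 (023°, 13 mi): east 13 sin 23° = 5.08, north 13 cos 23° = 11.97
Leg 4 (207°, 30 mi): east 30 sin 207° = -13.62, north 30 cos 207° = -26.73
Summing: -32.77 mi east, -2.33 mi north → (-32.77, -2.33).

(-32.77, -2.33)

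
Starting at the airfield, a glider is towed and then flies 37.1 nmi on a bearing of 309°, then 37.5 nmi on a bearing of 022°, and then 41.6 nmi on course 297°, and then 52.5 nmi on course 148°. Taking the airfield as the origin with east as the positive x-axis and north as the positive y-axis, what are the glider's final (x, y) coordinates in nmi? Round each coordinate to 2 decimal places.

(-24.03, 32.48)

Leg 1 (309°, 37.1 nmi): east 37.1 sin 309° = -28.83, north 37.1 cos 309° = 23.35
Leg 2 (022°, 37.5 nmi): east 37.5 sin 22° = 14.05, north 37.5 cos 22° = 34.77
Leg 3 (297°, 41.6 nmi): east 41.6 sin 297° = -37.07, north 41.6 cos 297° = 18.89
Leg 4 (148°, 52.5 nmi): east 52.5 sin 148° = 27.82, north 52.5 cos 148° = -44.52
Summing: -24.03 nmi east, 32.48 nmi north → (-24.03, 32.48).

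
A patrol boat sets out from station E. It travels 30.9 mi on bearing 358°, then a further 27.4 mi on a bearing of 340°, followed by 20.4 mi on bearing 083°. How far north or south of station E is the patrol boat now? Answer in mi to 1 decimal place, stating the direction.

Leg 1 (358°, 30.9 mi): east 30.9 sin 358° = -1.08, north 30.9 cos 358° = 30.88
Leg 2 (340°, 27.4 mi): east 27.4 sin 340° = -9.37, north 27.4 cos 340° = 25.75
Leg 3 (083°, 20.4 mi): east 20.4 sin 83° = 20.25, north 20.4 cos 83° = 2.49
Net north component: 59.11 mi.

59.1 mi north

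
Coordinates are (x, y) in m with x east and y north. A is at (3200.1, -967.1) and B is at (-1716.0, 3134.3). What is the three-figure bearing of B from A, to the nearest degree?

310°

Δeast = -1716.0 − 3200.1 = -4916.10; Δnorth = 3134.3 − -967.1 = 4101.40.
Bearing = atan2(Δeast, Δnorth) mod 360° = 309.84° ≈ 310°.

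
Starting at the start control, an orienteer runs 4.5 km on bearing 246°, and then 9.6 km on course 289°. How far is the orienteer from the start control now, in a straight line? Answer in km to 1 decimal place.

Leg 1 (246°, 4.5 km): east 4.5 sin 246° = -4.11, north 4.5 cos 246° = -1.83
Leg 2 (289°, 9.6 km): east 9.6 sin 289° = -9.08, north 9.6 cos 289° = 3.13
Net: -13.19 east, 1.30 north. Distance = √((-13.19)² + (1.30)²) = 13.251 km.

13.3 km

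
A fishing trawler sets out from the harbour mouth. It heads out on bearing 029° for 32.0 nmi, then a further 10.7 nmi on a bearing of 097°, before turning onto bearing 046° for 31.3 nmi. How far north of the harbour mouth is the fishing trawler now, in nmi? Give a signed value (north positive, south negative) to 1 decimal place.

48.4 nmi

Leg 1 (029°, 32.0 nmi): east 32.0 sin 29° = 15.51, north 32.0 cos 29° = 27.99
Leg 2 (097°, 10.7 nmi): east 10.7 sin 97° = 10.62, north 10.7 cos 97° = -1.30
Leg 3 (046°, 31.3 nmi): east 31.3 sin 46° = 22.52, north 31.3 cos 46° = 21.74
Net north component: 48.43 nmi.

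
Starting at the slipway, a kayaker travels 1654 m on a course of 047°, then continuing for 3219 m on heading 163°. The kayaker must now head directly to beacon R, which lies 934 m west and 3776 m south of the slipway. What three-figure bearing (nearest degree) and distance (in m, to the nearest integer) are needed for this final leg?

Leg 1 (047°, 1654 m): east 1654 sin 47° = 1209.66, north 1654 cos 47° = 1128.03
Leg 2 (163°, 3219 m): east 3219 sin 163° = 941.14, north 3219 cos 163° = -3078.35
Current position: (2150.80, -1950.32). Target: (-934, -3776). Remaining: Δeast = -3084.80, Δnorth = -1825.68.
Bearing = atan2(-3084.80, -1825.68) mod 360° = 239.38°; distance = √((-3084.80)² + (-1825.68)²) = 3584.567 m.

239°, 3585 m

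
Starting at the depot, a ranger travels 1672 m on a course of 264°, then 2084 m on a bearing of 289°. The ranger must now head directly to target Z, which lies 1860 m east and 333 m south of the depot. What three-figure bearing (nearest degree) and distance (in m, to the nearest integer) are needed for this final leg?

099°, 5557 m

Leg 1 (264°, 1672 m): east 1672 sin 264° = -1662.84, north 1672 cos 264° = -174.77
Leg 2 (289°, 2084 m): east 2084 sin 289° = -1970.46, north 2084 cos 289° = 678.48
Current position: (-3633.30, 503.71). Target: (1860, -333). Remaining: Δeast = 5493.30, Δnorth = -836.71.
Bearing = atan2(5493.30, -836.71) mod 360° = 98.66°; distance = √((5493.30)² + (-836.71)²) = 5556.658 m.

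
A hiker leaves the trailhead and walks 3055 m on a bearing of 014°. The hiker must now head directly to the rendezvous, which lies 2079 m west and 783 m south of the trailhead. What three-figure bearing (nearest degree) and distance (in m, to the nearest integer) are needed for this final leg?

217°, 4689 m

Leg 1 (014°, 3055 m): east 3055 sin 14° = 739.07, north 3055 cos 14° = 2964.25
Current position: (739.07, 2964.25). Target: (-2079, -783). Remaining: Δeast = -2818.07, Δnorth = -3747.25.
Bearing = atan2(-2818.07, -3747.25) mod 360° = 216.94°; distance = √((-2818.07)² + (-3747.25)²) = 4688.650 m.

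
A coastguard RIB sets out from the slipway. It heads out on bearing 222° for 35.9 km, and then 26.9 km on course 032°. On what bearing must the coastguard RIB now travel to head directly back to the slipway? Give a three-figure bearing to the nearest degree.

068°

Leg 1 (222°, 35.9 km): east 35.9 sin 222° = -24.02, north 35.9 cos 222° = -26.68
Leg 2 (032°, 26.9 km): east 26.9 sin 32° = 14.25, north 26.9 cos 32° = 22.81
Net displacement: -9.77 east, -3.87 north. Direction back to start is (9.77, 3.87): bearing = atan2(9.77, 3.87) mod 360° = 68.40° ≈ 068°.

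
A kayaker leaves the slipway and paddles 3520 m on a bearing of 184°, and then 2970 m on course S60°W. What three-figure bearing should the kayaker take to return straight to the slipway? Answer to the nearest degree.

Leg 1 (184°, 3520 m): east 3520 sin 184° = -245.54, north 3520 cos 184° = -3511.43
Leg 2 (S60°W, 2970 m): east 2970 sin 240° = -2572.10, north 2970 cos 240° = -1485.00
Net displacement: -2817.64 east, -4996.43 north. Direction back to start is (2817.64, 4996.43): bearing = atan2(2817.64, 4996.43) mod 360° = 29.42° ≈ 029°.

029°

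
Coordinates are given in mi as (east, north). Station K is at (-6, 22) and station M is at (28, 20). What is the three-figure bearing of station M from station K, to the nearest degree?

Δeast = 28 − -6 = 34.00; Δnorth = 20 − 22 = -2.00.
Bearing = atan2(Δeast, Δnorth) mod 360° = 93.37° ≈ 093°.

093°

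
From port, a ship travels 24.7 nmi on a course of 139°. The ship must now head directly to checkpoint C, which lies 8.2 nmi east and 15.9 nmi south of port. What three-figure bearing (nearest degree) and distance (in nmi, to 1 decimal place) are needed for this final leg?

289°, 8.5 nmi

Leg 1 (139°, 24.7 nmi): east 24.7 sin 139° = 16.20, north 24.7 cos 139° = -18.64
Current position: (16.20, -18.64). Target: (8.2, -15.9). Remaining: Δeast = -8.00, Δnorth = 2.74.
Bearing = atan2(-8.00, 2.74) mod 360° = 288.90°; distance = √((-8.00)² + (2.74)²) = 8.461 nmi.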